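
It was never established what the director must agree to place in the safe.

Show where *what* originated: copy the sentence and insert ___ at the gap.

It was never established what the director must agree to place ___ in the safe.

Underlying clause: The director must agree to place what in the safe.
The filler 'what' is interpreted as the direct object of 'place'. The gap is right after 'place'.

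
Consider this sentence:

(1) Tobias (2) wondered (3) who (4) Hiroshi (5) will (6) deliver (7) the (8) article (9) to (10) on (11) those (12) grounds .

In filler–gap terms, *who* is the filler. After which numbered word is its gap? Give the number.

9

In situ: Hiroshi will deliver the article to who on those grounds.
The filler 'who' is interpreted as the object of the preposition 'to' (recipient of 'deliver'). Fronting leaves a gap immediately after 'to':
Tobias wondered who Hiroshi will deliver the article to ___ on those grounds.
'to' is word 9.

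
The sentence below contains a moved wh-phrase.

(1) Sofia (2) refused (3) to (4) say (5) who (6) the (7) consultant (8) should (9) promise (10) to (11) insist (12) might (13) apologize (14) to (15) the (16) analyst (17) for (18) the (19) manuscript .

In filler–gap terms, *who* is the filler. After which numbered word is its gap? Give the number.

In situ: The consultant should promise to insist who might apologize to the analyst for the manuscript.
The filler 'who' is interpreted as the subject of the clause embedded under 'insist'. Wh-movement fronts it, leaving a gap right after 'insist':
Sofia refused to say who the consultant should promise to insist ___ might apologize to the analyst for the manuscript.
'insist' is word 11.

11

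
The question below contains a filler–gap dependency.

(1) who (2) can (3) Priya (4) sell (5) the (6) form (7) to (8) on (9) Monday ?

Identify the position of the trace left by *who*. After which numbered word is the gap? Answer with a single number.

7

In situ: Priya can sell the form to who on Monday.
The filler 'who' is interpreted as the object of the preposition 'to' (recipient of 'sell'). Wh-movement fronts it, leaving a gap right after 'to':
Who can Priya sell the form to ___ on Monday?
'to' is word 7.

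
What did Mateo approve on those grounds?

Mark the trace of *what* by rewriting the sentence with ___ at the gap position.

What did Mateo approve ___ on those grounds?

Before movement: Mateo did approve what on those grounds.
'what' is the direct object of 'approve'. The gap is right after 'approve'.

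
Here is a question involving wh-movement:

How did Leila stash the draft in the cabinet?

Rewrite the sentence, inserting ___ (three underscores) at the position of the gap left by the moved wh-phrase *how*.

How did Leila stash the draft in the cabinet ___?

Pre-movement form: Leila did stash the draft in the cabinet how.
The filler 'how' is interpreted as the manner adjunct. The gap is right after 'cabinet'.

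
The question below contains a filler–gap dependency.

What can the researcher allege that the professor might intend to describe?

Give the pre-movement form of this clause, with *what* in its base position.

The researcher can allege that the professor might intend to describe what.

'what' functions as the direct object of 'describe'. Wh-movement fronts it, leaving a gap right after 'describe':
What can the researcher allege that the professor might intend to describe ___?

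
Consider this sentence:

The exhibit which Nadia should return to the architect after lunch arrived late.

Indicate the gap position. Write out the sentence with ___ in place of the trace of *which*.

'which' functions as the direct object of 'return'. The gap is right after 'return'.

The exhibit which Nadia should return ___ to the architect after lunch arrived late.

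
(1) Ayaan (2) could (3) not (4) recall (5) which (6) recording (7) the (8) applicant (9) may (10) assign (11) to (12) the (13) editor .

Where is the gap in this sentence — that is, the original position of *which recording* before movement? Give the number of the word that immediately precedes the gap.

Underlying clause: The applicant may assign which recording to the editor.
'which recording' functions as the direct object of 'assign'. Wh-movement fronts it, leaving a gap right after 'assign':
Ayaan could not recall which recording the applicant may assign ___ to the editor.
'assign' is word 10.

10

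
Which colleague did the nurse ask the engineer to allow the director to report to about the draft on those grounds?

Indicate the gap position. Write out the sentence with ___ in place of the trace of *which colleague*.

Which colleague did the nurse ask the engineer to allow the director to report to ___ about the draft on those grounds?

Before movement: The nurse did ask the engineer to allow the director to report to which colleague about the draft on those grounds.
The filler 'which colleague' is interpreted as the object of the preposition 'to'. The gap is right after 'to'.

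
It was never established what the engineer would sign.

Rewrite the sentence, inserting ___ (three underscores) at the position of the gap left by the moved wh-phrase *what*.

In situ: The engineer would sign what.
The filler 'what' is interpreted as the direct object of 'sign'. The gap is right after 'sign'.

It was never established what the engineer would sign ___.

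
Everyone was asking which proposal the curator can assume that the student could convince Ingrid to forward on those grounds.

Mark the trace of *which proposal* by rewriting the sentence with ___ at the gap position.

Pre-movement form: The curator can assume that the student could convince Ingrid to forward which proposal on those grounds.
'which proposal' functions as the direct object of 'forward'. The gap is right after 'forward'.

Everyone was asking which proposal the curator can assume that the student could convince Ingrid to forward ___ on those grounds.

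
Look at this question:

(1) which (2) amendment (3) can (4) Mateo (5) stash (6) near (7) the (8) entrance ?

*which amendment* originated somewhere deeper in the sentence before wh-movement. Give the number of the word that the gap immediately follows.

Underlying clause: Mateo can stash which amendment near the entrance.
'which amendment' functions as the direct object of 'stash'. It moves to the left edge, and the trace sits right after 'stash':
Which amendment can Mateo stash ___ near the entrance?
'stash' is word 5.

5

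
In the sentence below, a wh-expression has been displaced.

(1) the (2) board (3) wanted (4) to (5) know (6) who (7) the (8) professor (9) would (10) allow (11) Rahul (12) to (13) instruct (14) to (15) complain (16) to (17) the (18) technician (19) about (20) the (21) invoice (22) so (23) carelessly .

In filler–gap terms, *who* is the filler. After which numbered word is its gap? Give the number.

Before movement: The professor would allow Rahul to instruct who to complain to the technician about the invoice so carelessly.
The filler 'who' is interpreted as the direct object of 'instruct'. It moves to the left edge, and the trace sits right after 'instruct':
The board wanted to know who the professor would allow Rahul to instruct ___ to complain to the technician about the invoice so carelessly.
'instruct' is word 13.

13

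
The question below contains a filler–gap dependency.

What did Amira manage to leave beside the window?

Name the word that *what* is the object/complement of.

Underlying clause: Amira did manage to leave what beside the window.
'what' is the direct object of 'leave'. It moves to the left edge, and the trace sits right after 'leave':
What did Amira manage to leave ___ beside the window?

leave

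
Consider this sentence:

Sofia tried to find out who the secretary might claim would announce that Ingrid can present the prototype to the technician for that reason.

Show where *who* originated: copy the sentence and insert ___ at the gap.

Sofia tried to find out who the secretary might claim ___ would announce that Ingrid can present the prototype to the technician for that reason.

Underlying clause: The secretary might claim who would announce that Ingrid can present the prototype to the technician for that reason.
'who' functions as the subject of the clause embedded under 'claim'. The gap is right after 'claim'.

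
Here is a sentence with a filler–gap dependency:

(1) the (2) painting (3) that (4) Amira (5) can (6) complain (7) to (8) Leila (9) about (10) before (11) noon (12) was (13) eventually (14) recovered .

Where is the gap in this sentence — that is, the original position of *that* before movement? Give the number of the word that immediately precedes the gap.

9

'that' functions as the object of the preposition 'about'. Fronting leaves a gap immediately after 'about':
The painting that Amira can complain to Leila about ___ before noon was eventually recovered.
'about' is word 9.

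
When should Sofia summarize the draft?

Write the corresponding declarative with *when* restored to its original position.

Sofia should summarize the draft when.

'when' functions as the temporal adjunct. Fronting leaves a gap immediately after 'draft':
When should Sofia summarize the draft ___?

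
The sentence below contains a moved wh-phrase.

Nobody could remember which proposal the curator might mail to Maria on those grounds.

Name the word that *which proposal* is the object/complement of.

mail

Underlying clause: The curator might mail which proposal to Maria on those grounds.
'which proposal' is the direct object of 'mail'. It moves to the left edge, and the trace sits right after 'mail':
Nobody could remember which proposal the curator might mail ___ to Maria on those grounds.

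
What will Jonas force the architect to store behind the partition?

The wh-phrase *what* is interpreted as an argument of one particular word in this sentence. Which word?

Before movement: Jonas will force the architect to store what behind the partition.
'what' functions as the direct object of 'store'. Wh-movement fronts it, leaving a gap right after 'store':
What will Jonas force the architect to store ___ behind the partition?

store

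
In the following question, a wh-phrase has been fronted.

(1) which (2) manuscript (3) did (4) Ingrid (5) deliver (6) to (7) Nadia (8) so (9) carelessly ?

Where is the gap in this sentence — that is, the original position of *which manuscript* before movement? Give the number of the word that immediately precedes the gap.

5

Pre-movement form: Ingrid did deliver which manuscript to Nadia so carelessly.
'which manuscript' functions as the direct object of 'deliver'. It moves to the left edge, and the trace sits right after 'deliver':
Which manuscript did Ingrid deliver ___ to Nadia so carelessly?
'deliver' is word 5.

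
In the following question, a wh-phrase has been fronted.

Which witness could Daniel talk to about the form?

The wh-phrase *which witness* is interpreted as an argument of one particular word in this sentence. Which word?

Underlying clause: Daniel could talk to which witness about the form.
'which witness' is the object of the preposition 'to'. It moves to the left edge, and the trace sits right after 'to':
Which witness could Daniel talk to ___ about the form?

to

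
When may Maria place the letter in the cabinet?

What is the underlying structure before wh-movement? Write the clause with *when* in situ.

'when' functions as the temporal adjunct. It moves to the left edge, and the trace sits right after 'cabinet':
When may Maria place the letter in the cabinet ___?

Maria may place the letter in the cabinet when.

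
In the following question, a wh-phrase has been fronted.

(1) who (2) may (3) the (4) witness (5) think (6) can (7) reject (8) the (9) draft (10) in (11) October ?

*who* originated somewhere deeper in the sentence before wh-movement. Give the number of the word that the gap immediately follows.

5

In situ: The witness may think who can reject the draft in October.
'who' functions as the subject of the clause embedded under 'think'. It moves to the left edge, and the trace sits right after 'think':
Who may the witness think ___ can reject the draft in October?
'think' is word 5.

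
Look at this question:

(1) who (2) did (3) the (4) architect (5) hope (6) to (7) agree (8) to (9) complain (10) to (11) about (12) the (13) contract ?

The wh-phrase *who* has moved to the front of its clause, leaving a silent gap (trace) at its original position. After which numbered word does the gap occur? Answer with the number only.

10

Underlying clause: The architect did hope to agree to complain to who about the contract.
'who' functions as the object of the preposition 'to'. Wh-movement fronts it, leaving a gap right after 'to':
Who did the architect hope to agree to complain to ___ about the contract?
'to' is word 10.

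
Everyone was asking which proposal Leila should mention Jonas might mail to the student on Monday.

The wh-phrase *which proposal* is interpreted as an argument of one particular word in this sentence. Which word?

Pre-movement form: Leila should mention Jonas might mail which proposal to the student on Monday.
'which proposal' functions as the direct object of 'mail'. Wh-movement fronts it, leaving a gap right after 'mail':
Everyone was asking which proposal Leila should mention Jonas might mail ___ to the student on Monday.

mail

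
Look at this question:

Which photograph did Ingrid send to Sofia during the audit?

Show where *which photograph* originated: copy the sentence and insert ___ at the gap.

In situ: Ingrid did send which photograph to Sofia during the audit.
'which photograph' functions as the direct object of 'send'. The gap is right after 'send'.

Which photograph did Ingrid send ___ to Sofia during the audit?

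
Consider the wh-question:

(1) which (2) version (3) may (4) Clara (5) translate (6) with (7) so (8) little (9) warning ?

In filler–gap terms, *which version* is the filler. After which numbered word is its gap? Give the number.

5

Pre-movement form: Clara may translate which version with so little warning.
'which version' functions as the direct object of 'translate'. Fronting leaves a gap immediately after 'translate':
Which version may Clara translate ___ with so little warning?
'translate' is word 5.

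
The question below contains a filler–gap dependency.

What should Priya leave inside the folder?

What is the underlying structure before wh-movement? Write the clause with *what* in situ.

Priya should leave what inside the folder.

'what' is the direct object of 'leave'. Wh-movement fronts it, leaving a gap right after 'leave':
What should Priya leave ___ inside the folder?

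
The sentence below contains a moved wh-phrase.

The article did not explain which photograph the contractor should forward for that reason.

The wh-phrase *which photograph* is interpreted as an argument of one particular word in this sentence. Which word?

forward

In situ: The contractor should forward which photograph for that reason.
The filler 'which photograph' is interpreted as the direct object of 'forward'. Wh-movement fronts it, leaving a gap right after 'forward':
The article did not explain which photograph the contractor should forward ___ for that reason.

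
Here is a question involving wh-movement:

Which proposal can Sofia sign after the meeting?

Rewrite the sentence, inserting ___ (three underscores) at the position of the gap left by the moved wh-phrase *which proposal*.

Which proposal can Sofia sign ___ after the meeting?

Before movement: Sofia can sign which proposal after the meeting.
The filler 'which proposal' is interpreted as the direct object of 'sign'. The gap is right after 'sign'.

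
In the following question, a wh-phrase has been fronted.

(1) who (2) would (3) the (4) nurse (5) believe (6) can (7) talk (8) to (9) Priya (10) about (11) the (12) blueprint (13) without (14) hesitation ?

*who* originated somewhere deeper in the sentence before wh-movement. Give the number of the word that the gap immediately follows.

5

Pre-movement form: The nurse would believe who can talk to Priya about the blueprint without hesitation.
'who' is the subject of the clause embedded under 'believe'. It moves to the left edge, and the trace sits right after 'believe':
Who would the nurse believe ___ can talk to Priya about the blueprint without hesitation?
'believe' is word 5.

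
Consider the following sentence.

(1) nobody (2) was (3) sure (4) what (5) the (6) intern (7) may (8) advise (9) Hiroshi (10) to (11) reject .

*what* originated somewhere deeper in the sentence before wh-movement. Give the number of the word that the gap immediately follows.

11

Before movement: The intern may advise Hiroshi to reject what.
'what' functions as the direct object of 'reject'. Fronting leaves a gap immediately after 'reject':
Nobody was sure what the intern may advise Hiroshi to reject ___.
'reject' is word 11.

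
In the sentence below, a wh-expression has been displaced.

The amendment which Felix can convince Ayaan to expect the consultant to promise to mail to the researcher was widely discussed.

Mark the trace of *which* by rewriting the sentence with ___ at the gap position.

'which' functions as the direct object of 'mail'. The gap is right after 'mail'.

The amendment which Felix can convince Ayaan to expect the consultant to promise to mail ___ to the researcher was widely discussed.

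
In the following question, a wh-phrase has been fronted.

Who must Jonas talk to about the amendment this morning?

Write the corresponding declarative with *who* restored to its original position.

The filler 'who' is interpreted as the object of the preposition 'to'. Fronting leaves a gap immediately after 'to':
Who must Jonas talk to ___ about the amendment this morning?

Jonas must talk to who about the amendment this morning.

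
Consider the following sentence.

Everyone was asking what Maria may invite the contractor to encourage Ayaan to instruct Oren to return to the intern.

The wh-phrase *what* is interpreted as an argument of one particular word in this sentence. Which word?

return

Pre-movement form: Maria may invite the contractor to encourage Ayaan to instruct Oren to return what to the intern.
'what' functions as the direct object of 'return'. Fronting leaves a gap immediately after 'return':
Everyone was asking what Maria may invite the contractor to encourage Ayaan to instruct Oren to return ___ to the intern.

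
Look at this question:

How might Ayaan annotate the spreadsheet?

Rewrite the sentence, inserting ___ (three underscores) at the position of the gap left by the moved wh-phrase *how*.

Pre-movement form: Ayaan might annotate the spreadsheet how.
The filler 'how' is interpreted as the manner adjunct. The gap is right after 'spreadsheet'.

How might Ayaan annotate the spreadsheet ___?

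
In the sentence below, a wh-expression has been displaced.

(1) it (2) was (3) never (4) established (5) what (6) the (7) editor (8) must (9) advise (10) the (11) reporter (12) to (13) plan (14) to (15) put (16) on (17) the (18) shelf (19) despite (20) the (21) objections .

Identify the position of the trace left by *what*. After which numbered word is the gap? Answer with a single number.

In situ: The editor must advise the reporter to plan to put what on the shelf despite the objections.
The filler 'what' is interpreted as the direct object of 'put'. Fronting leaves a gap immediately after 'put':
It was never established what the editor must advise the reporter to plan to put ___ on the shelf despite the objections.
'put' is word 15.

15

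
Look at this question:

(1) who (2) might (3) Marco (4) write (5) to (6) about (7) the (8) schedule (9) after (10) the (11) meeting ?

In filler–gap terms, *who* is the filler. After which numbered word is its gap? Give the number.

Underlying clause: Marco might write to who about the schedule after the meeting.
The filler 'who' is interpreted as the object of the preposition 'to'. Fronting leaves a gap immediately after 'to':
Who might Marco write to ___ about the schedule after the meeting?
'to' is word 5.

5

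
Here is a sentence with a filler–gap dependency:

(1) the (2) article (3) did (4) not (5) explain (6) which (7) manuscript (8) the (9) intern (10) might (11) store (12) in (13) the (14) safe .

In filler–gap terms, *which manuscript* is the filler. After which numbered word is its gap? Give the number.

Underlying clause: The intern might store which manuscript in the safe.
The filler 'which manuscript' is interpreted as the direct object of 'store'. Wh-movement fronts it, leaving a gap right after 'store':
The article did not explain which manuscript the intern might store ___ in the safe.
'store' is word 11.

11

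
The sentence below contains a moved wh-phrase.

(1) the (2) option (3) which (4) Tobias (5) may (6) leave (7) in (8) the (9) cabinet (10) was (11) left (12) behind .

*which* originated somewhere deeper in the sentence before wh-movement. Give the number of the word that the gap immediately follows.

6

'which' functions as the direct object of 'leave'. Fronting leaves a gap immediately after 'leave':
The option which Tobias may leave ___ in the cabinet was left behind.
'leave' is word 6.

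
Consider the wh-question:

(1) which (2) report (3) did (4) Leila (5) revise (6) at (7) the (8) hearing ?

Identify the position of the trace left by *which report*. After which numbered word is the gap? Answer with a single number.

Underlying clause: Leila did revise which report at the hearing.
'which report' functions as the direct object of 'revise'. Wh-movement fronts it, leaving a gap right after 'revise':
Which report did Leila revise ___ at the hearing?
'revise' is word 5.

5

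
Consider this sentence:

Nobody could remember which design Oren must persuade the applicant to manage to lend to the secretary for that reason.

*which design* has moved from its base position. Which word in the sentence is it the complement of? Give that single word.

lend

Underlying clause: Oren must persuade the applicant to manage to lend which design to the secretary for that reason.
'which design' is the direct object of 'lend'. It moves to the left edge, and the trace sits right after 'lend':
Nobody could remember which design Oren must persuade the applicant to manage to lend ___ to the secretary for that reason.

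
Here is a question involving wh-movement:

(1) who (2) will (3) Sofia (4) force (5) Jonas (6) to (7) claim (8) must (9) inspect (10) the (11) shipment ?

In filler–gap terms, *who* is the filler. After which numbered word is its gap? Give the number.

In situ: Sofia will force Jonas to claim who must inspect the shipment.
'who' functions as the subject of the clause embedded under 'claim'. Wh-movement fronts it, leaving a gap right after 'claim':
Who will Sofia force Jonas to claim ___ must inspect the shipment?
'claim' is word 7.

7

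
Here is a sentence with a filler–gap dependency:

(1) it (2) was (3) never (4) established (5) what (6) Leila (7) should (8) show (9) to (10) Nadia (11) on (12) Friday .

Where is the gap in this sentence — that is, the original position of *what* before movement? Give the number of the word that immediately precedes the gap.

8

In situ: Leila should show what to Nadia on Friday.
The filler 'what' is interpreted as the direct object of 'show'. Fronting leaves a gap immediately after 'show':
It was never established what Leila should show ___ to Nadia on Friday.
'show' is word 8.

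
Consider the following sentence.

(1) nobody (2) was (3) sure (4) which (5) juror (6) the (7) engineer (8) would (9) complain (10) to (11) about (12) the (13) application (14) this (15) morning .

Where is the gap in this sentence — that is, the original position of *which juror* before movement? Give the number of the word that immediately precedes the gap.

Underlying clause: The engineer would complain to which juror about the application this morning.
'which juror' is the object of the preposition 'to'. Wh-movement fronts it, leaving a gap right after 'to':
Nobody was sure which juror the engineer would complain to ___ about the application this morning.
'to' is word 10.

10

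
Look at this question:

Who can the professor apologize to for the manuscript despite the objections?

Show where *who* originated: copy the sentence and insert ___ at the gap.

Who can the professor apologize to ___ for the manuscript despite the objections?

Pre-movement form: The professor can apologize to who for the manuscript despite the objections.
'who' functions as the object of the preposition 'to'. The gap is right after 'to'.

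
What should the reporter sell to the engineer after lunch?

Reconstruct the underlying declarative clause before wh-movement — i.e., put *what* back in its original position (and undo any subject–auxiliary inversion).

The reporter should sell what to the engineer after lunch.

'what' is the direct object of 'sell'. Wh-movement fronts it, leaving a gap right after 'sell':
What should the reporter sell ___ to the engineer after lunch?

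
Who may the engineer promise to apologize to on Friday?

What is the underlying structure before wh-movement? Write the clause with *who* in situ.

The engineer may promise to apologize to who on Friday.

The filler 'who' is interpreted as the object of the preposition 'to'. Fronting leaves a gap immediately after 'to':
Who may the engineer promise to apologize to ___ on Friday?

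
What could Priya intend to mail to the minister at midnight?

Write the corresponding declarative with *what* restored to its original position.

'what' is the direct object of 'mail'. Wh-movement fronts it, leaving a gap right after 'mail':
What could Priya intend to mail ___ to the minister at midnight?

Priya could intend to mail what to the minister at midnight.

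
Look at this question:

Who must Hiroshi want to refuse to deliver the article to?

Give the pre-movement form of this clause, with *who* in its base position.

Hiroshi must want to refuse to deliver the article to who.

'who' is the object of the preposition 'to' (recipient of 'deliver'). Wh-movement fronts it, leaving a gap right after 'to':
Who must Hiroshi want to refuse to deliver the article to ___?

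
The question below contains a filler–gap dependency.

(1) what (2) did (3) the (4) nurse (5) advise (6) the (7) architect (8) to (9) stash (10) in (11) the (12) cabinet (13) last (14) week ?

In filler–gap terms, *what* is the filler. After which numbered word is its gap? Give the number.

9

In situ: The nurse did advise the architect to stash what in the cabinet last week.
'what' functions as the direct object of 'stash'. It moves to the left edge, and the trace sits right after 'stash':
What did the nurse advise the architect to stash ___ in the cabinet last week?
'stash' is word 9.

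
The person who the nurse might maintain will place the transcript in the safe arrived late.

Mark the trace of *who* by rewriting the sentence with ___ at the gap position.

The filler 'who' is interpreted as the subject of the clause embedded under 'maintain'. The gap is right after 'maintain'.

The person who the nurse might maintain ___ will place the transcript in the safe arrived late.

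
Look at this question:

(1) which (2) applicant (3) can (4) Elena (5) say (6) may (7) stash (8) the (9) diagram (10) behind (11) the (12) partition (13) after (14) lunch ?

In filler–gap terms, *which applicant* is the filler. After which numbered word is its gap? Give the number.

5

Pre-movement form: Elena can say which applicant may stash the diagram behind the partition after lunch.
The filler 'which applicant' is interpreted as the subject of the clause embedded under 'say'. It moves to the left edge, and the trace sits right after 'say':
Which applicant can Elena say ___ may stash the diagram behind the partition after lunch?
'say' is word 5.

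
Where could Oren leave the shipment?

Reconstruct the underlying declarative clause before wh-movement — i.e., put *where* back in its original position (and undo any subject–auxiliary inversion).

'where' functions as the locative complement of 'leave'. Fronting leaves a gap immediately after 'shipment':
Where could Oren leave the shipment ___?

Oren could leave the shipment where.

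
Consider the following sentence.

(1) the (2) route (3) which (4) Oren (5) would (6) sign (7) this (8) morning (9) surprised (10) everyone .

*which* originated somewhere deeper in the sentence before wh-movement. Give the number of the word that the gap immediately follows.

'which' is the direct object of 'sign'. Fronting leaves a gap immediately after 'sign':
The route which Oren would sign ___ this morning surprised everyone.
'sign' is word 6.

6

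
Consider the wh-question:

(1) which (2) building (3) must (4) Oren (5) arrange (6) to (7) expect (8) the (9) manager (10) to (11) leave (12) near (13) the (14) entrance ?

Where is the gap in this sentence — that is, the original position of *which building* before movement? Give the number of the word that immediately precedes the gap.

Before movement: Oren must arrange to expect the manager to leave which building near the entrance.
'which building' functions as the direct object of 'leave'. Wh-movement fronts it, leaving a gap right after 'leave':
Which building must Oren arrange to expect the manager to leave ___ near the entrance?
'leave' is word 11.

11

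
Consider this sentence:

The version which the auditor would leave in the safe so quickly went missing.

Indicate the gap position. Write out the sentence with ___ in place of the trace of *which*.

The version which the auditor would leave ___ in the safe so quickly went missing.

The filler 'which' is interpreted as the direct object of 'leave'. The gap is right after 'leave'.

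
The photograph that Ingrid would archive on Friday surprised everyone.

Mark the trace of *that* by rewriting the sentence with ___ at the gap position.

The photograph that Ingrid would archive ___ on Friday surprised everyone.

The filler 'that' is interpreted as the direct object of 'archive'. The gap is right after 'archive'.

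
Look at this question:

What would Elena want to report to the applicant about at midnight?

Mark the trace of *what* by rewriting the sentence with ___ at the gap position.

In situ: Elena would want to report to the applicant about what at midnight.
'what' functions as the object of the preposition 'about'. The gap is right after 'about'.

What would Elena want to report to the applicant about ___ at midnight?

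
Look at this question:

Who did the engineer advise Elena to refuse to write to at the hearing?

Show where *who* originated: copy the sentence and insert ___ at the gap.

Before movement: The engineer did advise Elena to refuse to write to who at the hearing.
'who' functions as the object of the preposition 'to'. The gap is right after 'to'.

Who did the engineer advise Elena to refuse to write to ___ at the hearing?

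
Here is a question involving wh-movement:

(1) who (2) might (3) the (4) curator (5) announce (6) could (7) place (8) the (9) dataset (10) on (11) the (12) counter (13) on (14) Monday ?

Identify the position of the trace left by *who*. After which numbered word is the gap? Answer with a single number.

5

In situ: The curator might announce who could place the dataset on the counter on Monday.
The filler 'who' is interpreted as the subject of the clause embedded under 'announce'. It moves to the left edge, and the trace sits right after 'announce':
Who might the curator announce ___ could place the dataset on the counter on Monday?
'announce' is word 5.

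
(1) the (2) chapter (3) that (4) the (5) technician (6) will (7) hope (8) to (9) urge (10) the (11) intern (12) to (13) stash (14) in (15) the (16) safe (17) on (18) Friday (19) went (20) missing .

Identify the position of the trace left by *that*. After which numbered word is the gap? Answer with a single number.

13

'that' functions as the direct object of 'stash'. It moves to the left edge, and the trace sits right after 'stash':
The chapter that the technician will hope to urge the intern to stash ___ in the safe on Friday went missing.
'stash' is word 13.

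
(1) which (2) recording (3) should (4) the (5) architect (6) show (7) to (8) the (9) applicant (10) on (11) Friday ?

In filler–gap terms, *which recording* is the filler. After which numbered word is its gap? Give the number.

6

Before movement: The architect should show which recording to the applicant on Friday.
'which recording' functions as the direct object of 'show'. It moves to the left edge, and the trace sits right after 'show':
Which recording should the architect show ___ to the applicant on Friday?
'show' is word 6.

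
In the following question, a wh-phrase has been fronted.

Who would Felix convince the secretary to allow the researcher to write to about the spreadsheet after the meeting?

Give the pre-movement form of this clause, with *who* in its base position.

Felix would convince the secretary to allow the researcher to write to who about the spreadsheet after the meeting.

'who' is the object of the preposition 'to'. It moves to the left edge, and the trace sits right after 'to':
Who would Felix convince the secretary to allow the researcher to write to ___ about the spreadsheet after the meeting?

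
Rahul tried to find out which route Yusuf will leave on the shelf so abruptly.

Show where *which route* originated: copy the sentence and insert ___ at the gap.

Before movement: Yusuf will leave which route on the shelf so abruptly.
'which route' functions as the direct object of 'leave'. The gap is right after 'leave'.

Rahul tried to find out which route Yusuf will leave ___ on the shelf so abruptly.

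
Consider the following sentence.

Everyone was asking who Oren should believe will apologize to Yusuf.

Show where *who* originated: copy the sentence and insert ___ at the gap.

Underlying clause: Oren should believe who will apologize to Yusuf.
'who' is the subject of the clause embedded under 'believe'. The gap is right after 'believe'.

Everyone was asking who Oren should believe ___ will apologize to Yusuf.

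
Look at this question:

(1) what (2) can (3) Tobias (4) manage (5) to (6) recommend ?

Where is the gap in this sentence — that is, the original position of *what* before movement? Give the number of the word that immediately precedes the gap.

6

In situ: Tobias can manage to recommend what.
'what' is the direct object of 'recommend'. Wh-movement fronts it, leaving a gap right after 'recommend':
What can Tobias manage to recommend ___?
'recommend' is word 6.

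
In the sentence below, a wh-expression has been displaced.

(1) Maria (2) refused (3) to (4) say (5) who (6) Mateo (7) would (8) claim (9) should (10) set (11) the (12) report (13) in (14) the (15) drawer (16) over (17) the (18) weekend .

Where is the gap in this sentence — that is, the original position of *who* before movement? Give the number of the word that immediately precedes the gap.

Underlying clause: Mateo would claim who should set the report in the drawer over the weekend.
'who' functions as the subject of the clause embedded under 'claim'. Wh-movement fronts it, leaving a gap right after 'claim':
Maria refused to say who Mateo would claim ___ should set the report in the drawer over the weekend.
'claim' is word 8.

8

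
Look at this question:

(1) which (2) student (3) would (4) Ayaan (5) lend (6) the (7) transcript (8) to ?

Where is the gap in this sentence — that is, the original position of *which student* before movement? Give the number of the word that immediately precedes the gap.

8

In situ: Ayaan would lend the transcript to which student.
The filler 'which student' is interpreted as the object of the preposition 'to' (recipient of 'lend'). Fronting leaves a gap immediately after 'to':
Which student would Ayaan lend the transcript to ___?
'to' is word 8.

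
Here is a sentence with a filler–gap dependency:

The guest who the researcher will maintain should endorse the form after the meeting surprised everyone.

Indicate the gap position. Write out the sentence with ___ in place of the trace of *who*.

'who' functions as the subject of the clause embedded under 'maintain'. The gap is right after 'maintain'.

The guest who the researcher will maintain ___ should endorse the form after the meeting surprised everyone.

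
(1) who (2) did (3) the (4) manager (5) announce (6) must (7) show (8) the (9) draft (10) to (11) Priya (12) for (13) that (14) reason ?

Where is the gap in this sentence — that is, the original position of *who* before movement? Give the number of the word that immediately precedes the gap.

5

Pre-movement form: The manager did announce who must show the draft to Priya for that reason.
The filler 'who' is interpreted as the subject of the clause embedded under 'announce'. It moves to the left edge, and the trace sits right after 'announce':
Who did the manager announce ___ must show the draft to Priya for that reason?
'announce' is word 5.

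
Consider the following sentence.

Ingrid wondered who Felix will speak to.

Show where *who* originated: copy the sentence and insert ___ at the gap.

Before movement: Felix will speak to who.
The filler 'who' is interpreted as the object of the preposition 'to'. The gap is right after 'to'.

Ingrid wondered who Felix will speak to ___.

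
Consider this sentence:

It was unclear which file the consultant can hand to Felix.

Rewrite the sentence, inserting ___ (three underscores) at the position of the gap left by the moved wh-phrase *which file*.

It was unclear which file the consultant can hand ___ to Felix.

Before movement: The consultant can hand which file to Felix.
'which file' is the direct object of 'hand'. The gap is right after 'hand'.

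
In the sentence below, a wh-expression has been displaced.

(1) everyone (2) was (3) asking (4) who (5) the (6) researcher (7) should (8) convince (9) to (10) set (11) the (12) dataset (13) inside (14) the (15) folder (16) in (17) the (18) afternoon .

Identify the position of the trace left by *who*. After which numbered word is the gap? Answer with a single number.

8

Before movement: The researcher should convince who to set the dataset inside the folder in the afternoon.
'who' functions as the direct object of 'convince'. Fronting leaves a gap immediately after 'convince':
Everyone was asking who the researcher should convince ___ to set the dataset inside the folder in the afternoon.
'convince' is word 8.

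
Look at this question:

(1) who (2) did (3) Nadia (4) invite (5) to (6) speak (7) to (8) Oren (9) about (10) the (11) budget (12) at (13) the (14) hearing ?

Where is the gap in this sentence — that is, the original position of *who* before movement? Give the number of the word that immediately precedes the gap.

4

In situ: Nadia did invite who to speak to Oren about the budget at the hearing.
'who' functions as the direct object of 'invite'. Fronting leaves a gap immediately after 'invite':
Who did Nadia invite ___ to speak to Oren about the budget at the hearing?
'invite' is word 4.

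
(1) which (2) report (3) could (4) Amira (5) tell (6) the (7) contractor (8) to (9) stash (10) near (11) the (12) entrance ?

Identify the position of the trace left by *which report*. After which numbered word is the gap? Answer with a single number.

9

Pre-movement form: Amira could tell the contractor to stash which report near the entrance.
The filler 'which report' is interpreted as the direct object of 'stash'. Wh-movement fronts it, leaving a gap right after 'stash':
Which report could Amira tell the contractor to stash ___ near the entrance?
'stash' is word 9.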